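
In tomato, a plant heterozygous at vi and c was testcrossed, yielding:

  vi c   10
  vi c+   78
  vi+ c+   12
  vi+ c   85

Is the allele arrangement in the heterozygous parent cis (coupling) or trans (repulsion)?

The two most frequent classes are vi+ c (85) and vi c+ (78); these are the parental (non-recombinant) types.
So the F1 carried vi+ c on one chromosome and vi c+ on the other — the recessive alleles are on opposite chromosomes (trans / repulsion).

trans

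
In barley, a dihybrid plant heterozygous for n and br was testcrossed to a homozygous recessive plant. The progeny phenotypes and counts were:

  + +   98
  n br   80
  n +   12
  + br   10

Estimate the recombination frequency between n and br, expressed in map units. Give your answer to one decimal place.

11.0 map units

The two most frequent classes, + + (98) and n br (80), are the parental types, so the F1 was + + / n br.
The recombinant classes are + br and n +: 10 + 12 = 22.
Recombination frequency = 22/200 = 0.1100 ≈ 11.0%, i.e. 11.0 map units.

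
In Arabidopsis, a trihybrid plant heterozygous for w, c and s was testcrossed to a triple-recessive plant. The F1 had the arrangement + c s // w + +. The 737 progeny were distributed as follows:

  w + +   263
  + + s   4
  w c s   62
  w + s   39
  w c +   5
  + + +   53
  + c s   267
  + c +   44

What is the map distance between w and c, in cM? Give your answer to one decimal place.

The two rarest classes, + + s and w c +, are the double crossovers. Comparing them with the parentals, only the c allele has switched, so c is the middle locus and the order is s – c – w.
Crossovers in the c–w interval produce the single-crossover classes w c s and + + + (62 + 53 = 115) plus the double crossovers (9).
RF(c–w) = (115 + 9) / 737 = 124/737 = 0.1682 → 16.8 cM.

16.8 cM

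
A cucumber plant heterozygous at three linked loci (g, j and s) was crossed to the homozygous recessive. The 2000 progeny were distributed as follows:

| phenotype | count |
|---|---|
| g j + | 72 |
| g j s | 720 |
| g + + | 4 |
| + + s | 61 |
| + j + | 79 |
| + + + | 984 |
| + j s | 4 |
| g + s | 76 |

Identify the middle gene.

g

The two most frequent reciprocal classes, g j s and + + +, are the parental types, so the F1 was g j s / + + +.
The two rarest classes, + j s and g + +, are the double crossovers. Comparing them with the parentals, only the g allele has switched, so g is the middle locus and the order is j – g – s.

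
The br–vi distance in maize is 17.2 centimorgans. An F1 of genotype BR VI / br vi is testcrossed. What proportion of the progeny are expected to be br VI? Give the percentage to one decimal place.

A map distance of 17.2 centimorgans corresponds to a recombination frequency of 0.172.
The F1 is BR VI / br vi, so br VI is a recombinant gamete class with expected frequency r/2 = 0.172/2 = 0.0860.
That is 0.0860 = 8.6% of the progeny.

8.6%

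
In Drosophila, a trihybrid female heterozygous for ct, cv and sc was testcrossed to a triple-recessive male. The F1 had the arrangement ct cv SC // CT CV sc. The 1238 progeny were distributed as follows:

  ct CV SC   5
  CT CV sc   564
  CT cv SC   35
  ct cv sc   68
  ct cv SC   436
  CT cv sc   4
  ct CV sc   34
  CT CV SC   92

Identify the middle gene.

The two rarest classes, ct CV SC and CT cv sc, are the double crossovers. Comparing them with the parentals, only the cv allele has switched, so cv is the middle locus and the order is sc – cv – ct.

cv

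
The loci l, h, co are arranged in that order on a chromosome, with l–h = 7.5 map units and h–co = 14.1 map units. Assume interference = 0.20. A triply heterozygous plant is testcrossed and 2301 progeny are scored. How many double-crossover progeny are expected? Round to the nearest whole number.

Map distances give recombination frequencies of 0.075 and 0.141 for the two intervals.
With interference 0.20 (so coincidence = 0.80), expected double-crossover frequency = 0.075 × 0.141 × 0.80 = 0.00846.
Expected number = 0.00846 × 2301 = 19.47 ≈ 19.

19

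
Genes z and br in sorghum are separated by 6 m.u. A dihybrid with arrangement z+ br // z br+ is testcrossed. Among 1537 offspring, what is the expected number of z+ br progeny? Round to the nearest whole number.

722

A map distance of 6 m.u. corresponds to a recombination frequency of 0.060.
The F1 is z+ br / z br+, so z+ br is a parental gamete class with expected frequency (1 − r)/2 = 0.940/2 = 0.4700.
Expected number = 0.4700 × 1537 = 722.39 ≈ 722.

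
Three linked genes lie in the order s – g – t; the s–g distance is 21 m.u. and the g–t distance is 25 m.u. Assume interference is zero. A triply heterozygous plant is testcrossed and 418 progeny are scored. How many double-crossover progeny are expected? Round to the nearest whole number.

Map distances give recombination frequencies of 0.210 and 0.250 for the two intervals.
With no interference, expected double-crossover frequency = 0.210 × 0.250 = 0.05250.
Expected number = 0.05250 × 418 = 21.95 ≈ 22.

22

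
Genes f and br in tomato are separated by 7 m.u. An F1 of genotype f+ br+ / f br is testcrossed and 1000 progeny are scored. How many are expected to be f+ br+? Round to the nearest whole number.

465

A map distance of 7 m.u. corresponds to a recombination frequency of 0.070.
The F1 is f+ br+ / f br, so f+ br+ is a parental gamete class with expected frequency (1 − r)/2 = 0.930/2 = 0.4650.
Expected number = 0.4650 × 1000 = 465.00 ≈ 465.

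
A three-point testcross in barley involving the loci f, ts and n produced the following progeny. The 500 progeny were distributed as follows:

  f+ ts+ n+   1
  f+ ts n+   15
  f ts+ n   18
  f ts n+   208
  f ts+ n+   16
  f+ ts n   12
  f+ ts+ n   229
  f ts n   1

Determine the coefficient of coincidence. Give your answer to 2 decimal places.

0.95

The two most frequent reciprocal classes, f ts n+ and f+ ts+ n, are the parental types, so the F1 was f ts n+ / f+ ts+ n.
The two rarest classes, f ts n and f+ ts+ n+, are the double crossovers. Comparing them with the parentals, only the n allele has switched, so n is the middle locus and the order is f – n – ts.
f–n: (33 + 2)/500 = 0.0700; n–ts: (28 + 2)/500 = 0.0600.
Expected DCO frequency = 0.0700 × 0.0600 ≈ 0.00420; observed = 2/500 ≈ 0.00400.
Coefficient of coincidence = 0.00400/0.00420 ≈ 0.95.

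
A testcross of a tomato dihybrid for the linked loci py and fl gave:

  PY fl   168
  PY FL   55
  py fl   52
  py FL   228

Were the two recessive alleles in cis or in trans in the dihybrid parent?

trans

The two most frequent classes are PY fl (168) and py FL (228); these are the parental (non-recombinant) types.
So the F1 carried PY fl on one chromosome and py FL on the other — the recessive alleles are on opposite chromosomes (trans / repulsion).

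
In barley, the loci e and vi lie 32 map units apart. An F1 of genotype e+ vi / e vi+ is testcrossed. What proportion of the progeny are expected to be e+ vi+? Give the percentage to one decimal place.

16.0%

A map distance of 32 map units corresponds to a recombination frequency of 0.320.
The F1 is e+ vi / e vi+, so e+ vi+ is a recombinant gamete class with expected frequency r/2 = 0.320/2 = 0.1600.
That is 0.1600 = 16.0% of the progeny.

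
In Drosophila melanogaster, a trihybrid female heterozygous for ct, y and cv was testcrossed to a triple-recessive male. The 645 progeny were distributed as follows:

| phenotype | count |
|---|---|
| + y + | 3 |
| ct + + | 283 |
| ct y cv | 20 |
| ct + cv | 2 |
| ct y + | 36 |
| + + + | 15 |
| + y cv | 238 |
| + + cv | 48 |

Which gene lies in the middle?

The two most frequent reciprocal classes, + y cv and ct + +, are the parental types, so the F1 was + y cv / ct + +.
The two rarest classes, + y + and ct + cv, are the double crossovers. Comparing them with the parentals, only the cv allele has switched, so cv is the middle locus and the order is ct – cv – y.

cv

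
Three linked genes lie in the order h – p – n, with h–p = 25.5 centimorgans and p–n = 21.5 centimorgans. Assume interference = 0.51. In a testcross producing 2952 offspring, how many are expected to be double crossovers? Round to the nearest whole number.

79

Map distances give recombination frequencies of 0.255 and 0.215 for the two intervals.
With interference 0.51 (so coincidence = 0.49), expected double-crossover frequency = 0.255 × 0.215 × 0.49 = 0.02686.
Expected number = 0.02686 × 2952 = 79.30 ≈ 79.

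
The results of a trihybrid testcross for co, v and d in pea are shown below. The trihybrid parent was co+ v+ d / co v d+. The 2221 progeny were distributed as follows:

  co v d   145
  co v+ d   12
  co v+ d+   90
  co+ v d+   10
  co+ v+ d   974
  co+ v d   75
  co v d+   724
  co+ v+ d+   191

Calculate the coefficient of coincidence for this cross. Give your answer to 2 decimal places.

The two rarest classes, co v+ d and co+ v d+, are the double crossovers. Comparing them with the parentals, only the co allele has switched, so co is the middle locus and the order is v – co – d.
v–co: (165 + 22)/2221 = 0.0842; co–d: (336 + 22)/2221 = 0.1612.
Expected DCO frequency = 0.0842 × 0.1612 ≈ 0.01357; observed = 22/2221 ≈ 0.00991.
Coefficient of coincidence = 0.00991/0.01357 ≈ 0.73.

0.73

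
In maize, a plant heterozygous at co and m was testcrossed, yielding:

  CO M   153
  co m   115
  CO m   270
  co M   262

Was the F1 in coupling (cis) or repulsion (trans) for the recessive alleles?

trans

The two most frequent classes are CO m (270) and co M (262); these are the parental (non-recombinant) types.
So the F1 carried CO m on one chromosome and co M on the other — the recessive alleles are on opposite chromosomes (trans / repulsion).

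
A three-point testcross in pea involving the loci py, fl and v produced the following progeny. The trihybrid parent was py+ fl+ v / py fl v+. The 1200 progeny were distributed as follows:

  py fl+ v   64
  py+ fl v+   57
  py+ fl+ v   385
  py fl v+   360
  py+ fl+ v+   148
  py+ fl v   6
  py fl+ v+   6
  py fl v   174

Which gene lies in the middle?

The two rarest classes, py+ fl v and py fl+ v+, are the double crossovers. Comparing them with the parentals, only the fl allele has switched, so fl is the middle locus and the order is v – fl – py.

fl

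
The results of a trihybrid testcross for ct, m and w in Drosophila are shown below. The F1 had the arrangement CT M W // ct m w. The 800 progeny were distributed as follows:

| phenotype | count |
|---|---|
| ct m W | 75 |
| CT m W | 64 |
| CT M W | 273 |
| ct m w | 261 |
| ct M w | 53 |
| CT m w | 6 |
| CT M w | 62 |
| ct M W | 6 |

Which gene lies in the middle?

The two rarest classes, ct M W and CT m w, are the double crossovers. Comparing them with the parentals, only the ct allele has switched, so ct is the middle locus and the order is w – ct – m.

ct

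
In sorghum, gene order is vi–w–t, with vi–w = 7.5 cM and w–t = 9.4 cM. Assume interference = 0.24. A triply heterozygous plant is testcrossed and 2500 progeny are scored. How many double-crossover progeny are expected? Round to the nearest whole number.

13

Map distances give recombination frequencies of 0.075 and 0.094 for the two intervals.
With interference 0.24 (so coincidence = 0.76), expected double-crossover frequency = 0.075 × 0.094 × 0.76 = 0.00536.
Expected number = 0.00536 × 2500 = 13.39 ≈ 13.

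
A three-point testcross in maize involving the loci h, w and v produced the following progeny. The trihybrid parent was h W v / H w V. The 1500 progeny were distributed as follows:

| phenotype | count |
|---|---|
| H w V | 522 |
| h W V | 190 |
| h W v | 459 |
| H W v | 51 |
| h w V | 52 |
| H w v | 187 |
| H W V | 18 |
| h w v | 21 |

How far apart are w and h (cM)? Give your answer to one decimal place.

9.5 cM

The two rarest classes, h w v and H W V, are the double crossovers. Comparing them with the parentals, only the w allele has switched, so w is the middle locus and the order is h – w – v.
Crossovers in the h–w interval produce the single-crossover classes H W v and h w V (51 + 52 = 103) plus the double crossovers (39).
RF(h–w) = (103 + 39) / 1500 = 142/1500 = 0.0947 → 9.5 cM.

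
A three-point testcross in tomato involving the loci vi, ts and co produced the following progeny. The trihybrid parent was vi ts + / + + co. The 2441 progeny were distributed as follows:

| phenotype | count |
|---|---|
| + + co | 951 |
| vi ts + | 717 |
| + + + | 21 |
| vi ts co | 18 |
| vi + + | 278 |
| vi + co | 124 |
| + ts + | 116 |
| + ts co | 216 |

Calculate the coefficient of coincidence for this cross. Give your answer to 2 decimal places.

0.64

The two rarest classes, vi ts co and + + +, are the double crossovers. Comparing them with the parentals, only the co allele has switched, so co is the middle locus and the order is ts – co – vi.
ts–co: (494 + 39)/2441 = 0.2184; co–vi: (240 + 39)/2441 = 0.1143.
Expected DCO frequency = 0.2184 × 0.1143 ≈ 0.02496; observed = 39/2441 ≈ 0.01598.
Coefficient of coincidence = 0.01598/0.02496 ≈ 0.64.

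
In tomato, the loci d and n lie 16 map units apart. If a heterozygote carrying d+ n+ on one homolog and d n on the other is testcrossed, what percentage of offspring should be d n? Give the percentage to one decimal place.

A map distance of 16 map units corresponds to a recombination frequency of 0.160.
The F1 is d+ n+ / d n, so d n is a parental gamete class with expected frequency (1 − r)/2 = 0.840/2 = 0.4200.
That is 0.4200 = 42.0% of the progeny.

42.0%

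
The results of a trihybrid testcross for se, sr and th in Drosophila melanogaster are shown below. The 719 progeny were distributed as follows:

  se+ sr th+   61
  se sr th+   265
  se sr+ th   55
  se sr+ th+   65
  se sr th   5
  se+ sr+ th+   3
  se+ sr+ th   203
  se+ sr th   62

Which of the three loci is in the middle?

The two most frequent reciprocal classes, se+ sr+ th and se sr th+, are the parental types, so the F1 was se+ sr+ th / se sr th+.
The two rarest classes, se+ sr+ th+ and se sr th, are the double crossovers. Comparing them with the parentals, only the th allele has switched, so th is the middle locus and the order is se – th – sr.

th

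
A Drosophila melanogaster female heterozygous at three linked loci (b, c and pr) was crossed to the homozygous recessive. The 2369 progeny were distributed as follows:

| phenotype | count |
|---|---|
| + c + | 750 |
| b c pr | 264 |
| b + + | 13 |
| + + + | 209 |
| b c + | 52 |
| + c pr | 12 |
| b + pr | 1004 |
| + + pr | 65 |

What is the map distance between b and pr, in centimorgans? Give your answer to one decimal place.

The two most frequent reciprocal classes, + c + and b + pr, are the parental types, so the F1 was + c + / b + pr.
The two rarest classes, + c pr and b + +, are the double crossovers. Comparing them with the parentals, only the pr allele has switched, so pr is the middle locus and the order is c – pr – b.
Crossovers in the pr–b interval produce the single-crossover classes b c + and + + pr (52 + 65 = 117) plus the double crossovers (25).
RF(pr–b) = (117 + 25) / 2369 = 142/2369 = 0.0599 → 6.0 centimorgans.

6.0 centimorgans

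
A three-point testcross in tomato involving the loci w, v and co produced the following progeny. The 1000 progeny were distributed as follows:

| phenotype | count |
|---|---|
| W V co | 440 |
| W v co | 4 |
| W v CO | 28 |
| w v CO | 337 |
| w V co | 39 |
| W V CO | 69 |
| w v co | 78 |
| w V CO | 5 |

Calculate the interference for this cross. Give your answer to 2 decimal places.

The two most frequent reciprocal classes, w v CO and W V co, are the parental types, so the F1 was w v CO / W V co.
The two rarest classes, w V CO and W v co, are the double crossovers. Comparing them with the parentals, only the v allele has switched, so v is the middle locus and the order is co – v – w.
co–v: (147 + 9)/1000 = 0.1560; v–w: (67 + 9)/1000 = 0.0760.
Expected DCO frequency = 0.1560 × 0.0760 ≈ 0.01186; observed = 9/1000 ≈ 0.00900.
Coefficient of coincidence = 0.00900/0.01186 ≈ 0.76; interference = 1 − 0.76 = 0.24.

0.24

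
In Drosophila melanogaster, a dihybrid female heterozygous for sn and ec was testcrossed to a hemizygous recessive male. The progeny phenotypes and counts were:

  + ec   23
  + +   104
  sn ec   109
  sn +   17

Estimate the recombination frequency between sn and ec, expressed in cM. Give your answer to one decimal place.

15.8 cM

The two most frequent classes, + + (104) and sn ec (109), are the parental types, so the F1 was + + / sn ec.
The recombinant classes are + ec and sn +: 23 + 17 = 40.
Recombination frequency = 40/253 = 0.1581 ≈ 15.8%, i.e. 15.8 cM.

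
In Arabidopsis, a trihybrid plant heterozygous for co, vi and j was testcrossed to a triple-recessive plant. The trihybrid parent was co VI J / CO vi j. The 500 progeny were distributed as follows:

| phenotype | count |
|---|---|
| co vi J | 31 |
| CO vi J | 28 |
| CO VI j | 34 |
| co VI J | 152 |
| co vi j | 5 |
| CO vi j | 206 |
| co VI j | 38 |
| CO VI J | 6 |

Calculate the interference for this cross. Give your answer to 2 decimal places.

0.06

The two rarest classes, CO VI J and co vi j, are the double crossovers. Comparing them with the parentals, only the co allele has switched, so co is the middle locus and the order is j – co – vi.
j–co: (66 + 11)/500 = 0.1540; co–vi: (65 + 11)/500 = 0.1520.
Expected DCO frequency = 0.1540 × 0.1520 ≈ 0.02341; observed = 11/500 ≈ 0.02200.
Coefficient of coincidence = 0.02200/0.02341 ≈ 0.94; interference = 1 − 0.94 = 0.06.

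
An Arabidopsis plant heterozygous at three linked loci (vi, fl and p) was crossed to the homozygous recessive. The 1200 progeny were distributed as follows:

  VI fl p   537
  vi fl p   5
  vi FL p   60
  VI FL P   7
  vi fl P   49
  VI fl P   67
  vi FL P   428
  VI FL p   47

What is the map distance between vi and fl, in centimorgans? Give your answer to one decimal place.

9.0 centimorgans

The two most frequent reciprocal classes, vi FL P and VI fl p, are the parental types, so the F1 was vi FL P / VI fl p.
The two rarest classes, VI FL P and vi fl p, are the double crossovers. Comparing them with the parentals, only the vi allele has switched, so vi is the middle locus and the order is fl – vi – p.
Crossovers in the fl–vi interval produce the single-crossover classes vi fl P and VI FL p (49 + 47 = 96) plus the double crossovers (12).
RF(fl–vi) = (96 + 12) / 1200 = 108/1200 = 0.0900 → 9.0 centimorgans.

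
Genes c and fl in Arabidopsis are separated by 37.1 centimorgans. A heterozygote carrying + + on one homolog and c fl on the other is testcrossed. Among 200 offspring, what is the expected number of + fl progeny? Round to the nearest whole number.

37

A map distance of 37.1 centimorgans corresponds to a recombination frequency of 0.371.
The F1 is + + / c fl, so + fl is a recombinant gamete class with expected frequency r/2 = 0.371/2 = 0.1855.
Expected number = 0.1855 × 200 = 37.10 ≈ 37.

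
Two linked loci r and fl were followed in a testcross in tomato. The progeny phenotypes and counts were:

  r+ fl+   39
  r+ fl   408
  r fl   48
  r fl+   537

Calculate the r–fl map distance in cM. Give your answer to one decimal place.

The two most frequent classes, r+ fl (408) and r fl+ (537), are the parental types, so the F1 was r+ fl / r fl+.
The recombinant classes are r+ fl+ and r fl: 39 + 48 = 87.
Recombination frequency = 87/1032 = 0.0843 ≈ 8.4%, i.e. 8.4 cM.

8.4 cM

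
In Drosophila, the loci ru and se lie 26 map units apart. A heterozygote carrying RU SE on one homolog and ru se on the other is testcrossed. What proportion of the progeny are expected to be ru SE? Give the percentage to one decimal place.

13.0%

A map distance of 26 map units corresponds to a recombination frequency of 0.260.
The F1 is RU SE / ru se, so ru SE is a recombinant gamete class with expected frequency r/2 = 0.260/2 = 0.1300.
That is 0.1300 = 13.0% of the progeny.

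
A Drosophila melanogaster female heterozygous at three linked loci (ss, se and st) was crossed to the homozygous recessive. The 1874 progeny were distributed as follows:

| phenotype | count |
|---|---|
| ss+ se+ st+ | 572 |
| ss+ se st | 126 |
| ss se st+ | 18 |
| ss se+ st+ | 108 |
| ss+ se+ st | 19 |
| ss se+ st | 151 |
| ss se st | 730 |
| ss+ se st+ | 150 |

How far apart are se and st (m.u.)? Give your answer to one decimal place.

18.0 m.u.

The two most frequent reciprocal classes, ss+ se+ st+ and ss se st, are the parental types, so the F1 was ss+ se+ st+ / ss se st.
The two rarest classes, ss+ se+ st and ss se st+, are the double crossovers. Comparing them with the parentals, only the st allele has switched, so st is the middle locus and the order is se – st – ss.
Crossovers in the se–st interval produce the single-crossover classes ss+ se st+ and ss se+ st (150 + 151 = 301) plus the double crossovers (37).
RF(se–st) = (301 + 37) / 1874 = 338/1874 = 0.1804 → 18.0 m.u.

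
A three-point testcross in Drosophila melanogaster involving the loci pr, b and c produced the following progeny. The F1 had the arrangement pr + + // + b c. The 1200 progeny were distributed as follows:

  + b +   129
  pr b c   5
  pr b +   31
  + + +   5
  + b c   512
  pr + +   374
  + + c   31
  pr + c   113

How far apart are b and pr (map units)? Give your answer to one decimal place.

6.0 map units

The two rarest classes, + + + and pr b c, are the double crossovers. Comparing them with the parentals, only the pr allele has switched, so pr is the middle locus and the order is c – pr – b.
Crossovers in the pr–b interval produce the single-crossover classes pr b + and + + c (31 + 31 = 62) plus the double crossovers (10).
RF(pr–b) = (62 + 10) / 1200 = 72/1200 = 0.0600 → 6.0 map units.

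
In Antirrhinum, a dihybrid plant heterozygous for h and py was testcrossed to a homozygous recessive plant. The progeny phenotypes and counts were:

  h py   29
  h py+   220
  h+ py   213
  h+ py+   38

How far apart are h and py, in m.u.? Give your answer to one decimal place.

The two most frequent classes, h+ py (213) and h py+ (220), are the parental types, so the F1 was h+ py / h py+.
The recombinant classes are h+ py+ and h py: 38 + 29 = 67.
Recombination frequency = 67/500 = 0.1340 ≈ 13.4%, i.e. 13.4 m.u.

13.4 m.u.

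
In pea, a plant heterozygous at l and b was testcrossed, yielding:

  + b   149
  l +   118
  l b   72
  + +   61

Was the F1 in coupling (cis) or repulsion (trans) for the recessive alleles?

trans

The two most frequent classes are + b (149) and l + (118); these are the parental (non-recombinant) types.
So the F1 carried + b on one chromosome and l + on the other — the recessive alleles are on opposite chromosomes (trans / repulsion).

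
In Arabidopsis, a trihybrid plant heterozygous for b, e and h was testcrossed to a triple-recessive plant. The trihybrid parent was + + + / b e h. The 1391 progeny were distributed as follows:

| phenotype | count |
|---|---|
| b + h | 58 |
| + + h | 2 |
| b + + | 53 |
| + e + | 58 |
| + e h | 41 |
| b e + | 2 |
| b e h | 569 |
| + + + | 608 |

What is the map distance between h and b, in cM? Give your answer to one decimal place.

7.0 cM

The two rarest classes, + + h and b e +, are the double crossovers. Comparing them with the parentals, only the h allele has switched, so h is the middle locus and the order is b – h – e.
Crossovers in the b–h interval produce the single-crossover classes b + + and + e h (53 + 41 = 94) plus the double crossovers (4).
RF(b–h) = (94 + 4) / 1391 = 98/1391 = 0.0705 → 7.0 cM.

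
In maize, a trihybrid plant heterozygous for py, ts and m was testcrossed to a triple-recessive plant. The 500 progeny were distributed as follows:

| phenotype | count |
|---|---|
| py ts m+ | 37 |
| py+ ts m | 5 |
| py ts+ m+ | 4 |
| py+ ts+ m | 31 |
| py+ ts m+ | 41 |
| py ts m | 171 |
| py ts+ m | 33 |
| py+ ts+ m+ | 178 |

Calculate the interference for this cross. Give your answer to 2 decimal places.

0.30

The two most frequent reciprocal classes, py+ ts+ m+ and py ts m, are the parental types, so the F1 was py+ ts+ m+ / py ts m.
The two rarest classes, py ts+ m+ and py+ ts m, are the double crossovers. Comparing them with the parentals, only the py allele has switched, so py is the middle locus and the order is ts – py – m.
ts–py: (74 + 9)/500 = 0.1660; py–m: (68 + 9)/500 = 0.1540.
Expected DCO frequency = 0.1660 × 0.1540 ≈ 0.02556; observed = 9/500 ≈ 0.01800.
Coefficient of coincidence = 0.01800/0.02556 ≈ 0.70; interference = 1 − 0.70 = 0.30.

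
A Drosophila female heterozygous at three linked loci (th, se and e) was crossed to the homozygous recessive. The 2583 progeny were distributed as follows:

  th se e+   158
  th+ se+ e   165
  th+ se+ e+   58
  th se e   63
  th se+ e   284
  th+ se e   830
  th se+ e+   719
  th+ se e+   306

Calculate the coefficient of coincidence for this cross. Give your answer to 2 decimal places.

The two most frequent reciprocal classes, th+ se e and th se+ e+, are the parental types, so the F1 was th+ se e / th se+ e+.
The two rarest classes, th se e and th+ se+ e+, are the double crossovers. Comparing them with the parentals, only the th allele has switched, so th is the middle locus and the order is e – th – se.
e–th: (590 + 121)/2583 = 0.2753; th–se: (323 + 121)/2583 = 0.1719.
Expected DCO frequency = 0.2753 × 0.1719 ≈ 0.04732; observed = 121/2583 ≈ 0.04684.
Coefficient of coincidence = 0.04684/0.04732 ≈ 0.99.

0.99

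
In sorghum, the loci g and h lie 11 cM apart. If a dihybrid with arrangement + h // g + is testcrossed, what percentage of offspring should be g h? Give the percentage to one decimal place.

A map distance of 11 cM corresponds to a recombination frequency of 0.110.
The F1 is + h / g +, so g h is a recombinant gamete class with expected frequency r/2 = 0.110/2 = 0.0550.
That is 0.0550 = 5.5% of the progeny.

5.5%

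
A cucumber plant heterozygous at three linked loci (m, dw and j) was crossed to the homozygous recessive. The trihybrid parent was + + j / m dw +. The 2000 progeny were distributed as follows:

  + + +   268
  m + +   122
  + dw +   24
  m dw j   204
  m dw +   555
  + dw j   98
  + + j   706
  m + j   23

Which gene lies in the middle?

The two rarest classes, m + j and + dw +, are the double crossovers. Comparing them with the parentals, only the m allele has switched, so m is the middle locus and the order is j – m – dw.

m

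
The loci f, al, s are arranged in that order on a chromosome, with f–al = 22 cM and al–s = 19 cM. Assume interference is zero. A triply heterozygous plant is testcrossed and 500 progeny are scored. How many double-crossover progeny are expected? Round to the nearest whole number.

21

Map distances give recombination frequencies of 0.220 and 0.190 for the two intervals.
With no interference, expected double-crossover frequency = 0.220 × 0.190 = 0.04180.
Expected number = 0.04180 × 500 = 20.90 ≈ 21.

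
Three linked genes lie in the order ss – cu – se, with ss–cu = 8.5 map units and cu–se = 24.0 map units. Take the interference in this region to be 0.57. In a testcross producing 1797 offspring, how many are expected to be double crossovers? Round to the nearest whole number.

16

Map distances give recombination frequencies of 0.085 and 0.240 for the two intervals.
With interference 0.57 (so coincidence = 0.43), expected double-crossover frequency = 0.085 × 0.240 × 0.43 = 0.00877.
Expected number = 0.00877 × 1797 = 15.76 ≈ 16.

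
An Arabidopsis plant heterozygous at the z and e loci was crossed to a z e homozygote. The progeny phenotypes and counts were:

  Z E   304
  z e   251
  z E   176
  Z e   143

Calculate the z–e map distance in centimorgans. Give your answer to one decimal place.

The two most frequent classes, Z E (304) and z e (251), are the parental types, so the F1 was Z E / z e.
The recombinant classes are Z e and z E: 143 + 176 = 319.
Recombination frequency = 319/874 = 0.3650 ≈ 36.5%, i.e. 36.5 centimorgans.

36.5 centimorgans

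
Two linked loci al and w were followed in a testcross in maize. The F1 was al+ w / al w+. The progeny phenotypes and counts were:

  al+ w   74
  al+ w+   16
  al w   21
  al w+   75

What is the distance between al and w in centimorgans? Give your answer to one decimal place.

The recombinant classes are al+ w+ and al w: 16 + 21 = 37.
Recombination frequency = 37/186 = 0.1989 ≈ 19.9%, i.e. 19.9 centimorgans.

19.9 centimorgans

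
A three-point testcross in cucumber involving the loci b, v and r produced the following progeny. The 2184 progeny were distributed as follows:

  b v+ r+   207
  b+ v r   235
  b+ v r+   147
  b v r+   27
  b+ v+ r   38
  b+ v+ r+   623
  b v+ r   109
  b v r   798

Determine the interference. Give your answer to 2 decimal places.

0.13

The two most frequent reciprocal classes, b+ v+ r+ and b v r, are the parental types, so the F1 was b+ v+ r+ / b v r.
The two rarest classes, b+ v+ r and b v r+, are the double crossovers. Comparing them with the parentals, only the r allele has switched, so r is the middle locus and the order is v – r – b.
v–r: (256 + 65)/2184 = 0.1470; r–b: (442 + 65)/2184 = 0.2321.
Expected DCO frequency = 0.1470 × 0.2321 ≈ 0.03412; observed = 65/2184 ≈ 0.02976.
Coefficient of coincidence = 0.02976/0.03412 ≈ 0.87; interference = 1 − 0.87 = 0.13.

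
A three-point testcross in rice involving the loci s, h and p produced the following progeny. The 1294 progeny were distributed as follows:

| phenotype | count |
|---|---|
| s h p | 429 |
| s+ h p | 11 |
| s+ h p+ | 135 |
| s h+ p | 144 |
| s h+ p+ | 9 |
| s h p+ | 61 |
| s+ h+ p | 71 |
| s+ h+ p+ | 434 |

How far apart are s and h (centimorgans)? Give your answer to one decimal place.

The two most frequent reciprocal classes, s+ h+ p+ and s h p, are the parental types, so the F1 was s+ h+ p+ / s h p.
The two rarest classes, s h+ p+ and s+ h p, are the double crossovers. Comparing them with the parentals, only the s allele has switched, so s is the middle locus and the order is h – s – p.
Crossovers in the h–s interval produce the single-crossover classes s+ h p+ and s h+ p (135 + 144 = 279) plus the double crossovers (20).
RF(h–s) = (279 + 20) / 1294 = 299/1294 = 0.2311 → 23.1 centimorgans.

23.1 centimorgans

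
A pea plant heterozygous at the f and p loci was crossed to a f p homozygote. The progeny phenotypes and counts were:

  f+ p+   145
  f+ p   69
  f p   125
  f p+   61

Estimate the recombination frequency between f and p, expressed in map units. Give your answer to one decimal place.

The two most frequent classes, f+ p+ (145) and f p (125), are the parental types, so the F1 was f+ p+ / f p.
The recombinant classes are f+ p and f p+: 69 + 61 = 130.
Recombination frequency = 130/400 = 0.3250 ≈ 32.5%, i.e. 32.5 map units.

32.5 map units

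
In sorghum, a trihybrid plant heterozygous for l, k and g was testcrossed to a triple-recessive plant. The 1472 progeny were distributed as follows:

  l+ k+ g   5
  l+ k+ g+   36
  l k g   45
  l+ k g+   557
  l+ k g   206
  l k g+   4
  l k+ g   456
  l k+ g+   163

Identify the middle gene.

The two most frequent reciprocal classes, l+ k g+ and l k+ g, are the parental types, so the F1 was l+ k g+ / l k+ g.
The two rarest classes, l k g+ and l+ k+ g, are the double crossovers. Comparing them with the parentals, only the l allele has switched, so l is the middle locus and the order is k – l – g.

l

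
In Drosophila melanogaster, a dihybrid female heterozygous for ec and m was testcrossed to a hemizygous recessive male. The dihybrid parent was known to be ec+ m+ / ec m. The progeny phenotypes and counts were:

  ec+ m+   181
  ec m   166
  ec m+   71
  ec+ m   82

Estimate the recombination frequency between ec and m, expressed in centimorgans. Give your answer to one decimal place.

The recombinant classes are ec+ m and ec m+: 82 + 71 = 153.
Recombination frequency = 153/500 = 0.3060 ≈ 30.6%, i.e. 30.6 centimorgans.

30.6 centimorgans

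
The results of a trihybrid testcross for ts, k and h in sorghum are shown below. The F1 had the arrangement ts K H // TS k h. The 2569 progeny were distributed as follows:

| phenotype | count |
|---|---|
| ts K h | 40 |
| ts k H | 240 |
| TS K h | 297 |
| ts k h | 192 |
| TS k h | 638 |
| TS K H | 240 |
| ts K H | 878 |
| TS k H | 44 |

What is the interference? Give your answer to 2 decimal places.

The two rarest classes, ts K h and TS k H, are the double crossovers. Comparing them with the parentals, only the h allele has switched, so h is the middle locus and the order is ts – h – k.
ts–h: (432 + 84)/2569 = 0.2009; h–k: (537 + 84)/2569 = 0.2417.
Expected DCO frequency = 0.2009 × 0.2417 ≈ 0.04856; observed = 84/2569 ≈ 0.03270.
Coefficient of coincidence = 0.03270/0.04856 ≈ 0.67; interference = 1 − 0.67 = 0.33.

0.33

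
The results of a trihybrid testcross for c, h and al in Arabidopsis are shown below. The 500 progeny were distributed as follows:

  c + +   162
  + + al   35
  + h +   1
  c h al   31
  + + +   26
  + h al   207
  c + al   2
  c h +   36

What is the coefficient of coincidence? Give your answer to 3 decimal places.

The two most frequent reciprocal classes, + h al and c + +, are the parental types, so the F1 was + h al / c + +.
The two rarest classes, + h + and c + al, are the double crossovers. Comparing them with the parentals, only the al allele has switched, so al is the middle locus and the order is c – al – h.
c–al: (57 + 3)/500 = 0.1200; al–h: (71 + 3)/500 = 0.1480.
Expected DCO frequency = 0.1200 × 0.1480 ≈ 0.01776; observed = 3/500 ≈ 0.00600.
Coefficient of coincidence = 0.00600/0.01776 ≈ 0.338.

0.338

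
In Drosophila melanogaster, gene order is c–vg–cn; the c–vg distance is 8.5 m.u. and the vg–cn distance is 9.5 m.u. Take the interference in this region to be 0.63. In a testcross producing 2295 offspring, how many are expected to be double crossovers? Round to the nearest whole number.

Map distances give recombination frequencies of 0.085 and 0.095 for the two intervals.
With interference 0.63 (so coincidence = 0.37), expected double-crossover frequency = 0.085 × 0.095 × 0.37 = 0.00299.
Expected number = 0.00299 × 2295 = 6.86 ≈ 7.

7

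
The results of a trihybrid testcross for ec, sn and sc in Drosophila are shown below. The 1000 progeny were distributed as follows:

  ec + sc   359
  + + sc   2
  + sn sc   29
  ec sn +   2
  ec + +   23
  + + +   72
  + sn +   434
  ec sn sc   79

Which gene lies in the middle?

ec

The two most frequent reciprocal classes, + sn + and ec + sc, are the parental types, so the F1 was + sn + / ec + sc.
The two rarest classes, ec sn + and + + sc, are the double crossovers. Comparing them with the parentals, only the ec allele has switched, so ec is the middle locus and the order is sc – ec – sn.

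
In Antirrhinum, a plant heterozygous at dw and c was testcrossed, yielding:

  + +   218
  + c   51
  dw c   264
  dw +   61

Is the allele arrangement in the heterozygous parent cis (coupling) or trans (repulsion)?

The two most frequent classes are + + (218) and dw c (264); these are the parental (non-recombinant) types.
So the F1 carried + + on one chromosome and dw c on the other — the recessive alleles are on the same chromosome (cis / coupling).

cis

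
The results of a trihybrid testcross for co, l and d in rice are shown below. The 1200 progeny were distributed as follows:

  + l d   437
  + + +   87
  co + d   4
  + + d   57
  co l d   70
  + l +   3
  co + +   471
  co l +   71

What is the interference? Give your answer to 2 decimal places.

0.62

The two most frequent reciprocal classes, co + + and + l d, are the parental types, so the F1 was co + + / + l d.
The two rarest classes, co + d and + l +, are the double crossovers. Comparing them with the parentals, only the d allele has switched, so d is the middle locus and the order is co – d – l.
co–d: (157 + 7)/1200 = 0.1367; d–l: (128 + 7)/1200 = 0.1125.
Expected DCO frequency = 0.1367 × 0.1125 ≈ 0.01538; observed = 7/1200 ≈ 0.00583.
Coefficient of coincidence = 0.00583/0.01538 ≈ 0.38; interference = 1 − 0.38 = 0.62.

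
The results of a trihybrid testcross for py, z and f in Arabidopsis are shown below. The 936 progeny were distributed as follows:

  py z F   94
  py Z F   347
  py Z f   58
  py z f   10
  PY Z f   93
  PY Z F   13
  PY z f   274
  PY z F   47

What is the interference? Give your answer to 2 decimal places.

The two most frequent reciprocal classes, py Z F and PY z f, are the parental types, so the F1 was py Z F / PY z f.
The two rarest classes, PY Z F and py z f, are the double crossovers. Comparing them with the parentals, only the py allele has switched, so py is the middle locus and the order is z – py – f.
z–py: (187 + 23)/936 = 0.2244; py–f: (105 + 23)/936 = 0.1368.
Expected DCO frequency = 0.2244 × 0.1368 ≈ 0.03070; observed = 23/936 ≈ 0.02457.
Coefficient of coincidence = 0.02457/0.03070 ≈ 0.80; interference = 1 − 0.80 = 0.20.

0.20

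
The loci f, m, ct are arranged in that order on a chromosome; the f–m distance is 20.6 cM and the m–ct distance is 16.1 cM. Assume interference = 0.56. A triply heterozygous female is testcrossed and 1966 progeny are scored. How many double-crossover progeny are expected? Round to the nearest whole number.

29

Map distances give recombination frequencies of 0.206 and 0.161 for the two intervals.
With interference 0.56 (so coincidence = 0.44), expected double-crossover frequency = 0.206 × 0.161 × 0.44 = 0.01459.
Expected number = 0.01459 × 1966 = 28.69 ≈ 29.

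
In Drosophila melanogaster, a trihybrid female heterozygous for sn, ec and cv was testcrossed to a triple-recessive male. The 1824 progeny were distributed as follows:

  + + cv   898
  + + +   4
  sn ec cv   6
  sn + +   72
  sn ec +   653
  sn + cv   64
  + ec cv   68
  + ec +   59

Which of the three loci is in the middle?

cv

The two most frequent reciprocal classes, sn ec + and + + cv, are the parental types, so the F1 was sn ec + / + + cv.
The two rarest classes, sn ec cv and + + +, are the double crossovers. Comparing them with the parentals, only the cv allele has switched, so cv is the middle locus and the order is sn – cv – ec.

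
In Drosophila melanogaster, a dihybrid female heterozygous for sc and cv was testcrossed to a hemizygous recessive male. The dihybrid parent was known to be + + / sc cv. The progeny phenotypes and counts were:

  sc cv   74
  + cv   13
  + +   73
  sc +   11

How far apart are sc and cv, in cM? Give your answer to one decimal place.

14.0 cM

The recombinant classes are + cv and sc +: 13 + 11 = 24.
Recombination frequency = 24/171 = 0.1404 ≈ 14.0%, i.e. 14.0 cM.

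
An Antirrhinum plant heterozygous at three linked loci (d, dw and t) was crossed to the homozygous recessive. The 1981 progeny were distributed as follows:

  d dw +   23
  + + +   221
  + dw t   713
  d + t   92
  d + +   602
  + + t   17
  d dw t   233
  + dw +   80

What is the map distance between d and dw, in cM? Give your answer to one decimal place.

The two most frequent reciprocal classes, + dw t and d + +, are the parental types, so the F1 was + dw t / d + +.
The two rarest classes, + + t and d dw +, are the double crossovers. Comparing them with the parentals, only the dw allele has switched, so dw is the middle locus and the order is t – dw – d.
Crossovers in the dw–d interval produce the single-crossover classes d dw t and + + + (233 + 221 = 454) plus the double crossovers (40).
RF(dw–d) = (454 + 40) / 1981 = 494/1981 = 0.2494 → 24.9 cM.

24.9 cM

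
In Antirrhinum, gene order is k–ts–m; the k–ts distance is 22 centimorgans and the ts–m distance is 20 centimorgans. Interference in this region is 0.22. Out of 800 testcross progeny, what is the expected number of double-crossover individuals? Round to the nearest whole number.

Map distances give recombination frequencies of 0.220 and 0.200 for the two intervals.
With interference 0.22 (so coincidence = 0.78), expected double-crossover frequency = 0.220 × 0.200 × 0.78 = 0.03432.
Expected number = 0.03432 × 800 = 27.46 ≈ 27.

27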